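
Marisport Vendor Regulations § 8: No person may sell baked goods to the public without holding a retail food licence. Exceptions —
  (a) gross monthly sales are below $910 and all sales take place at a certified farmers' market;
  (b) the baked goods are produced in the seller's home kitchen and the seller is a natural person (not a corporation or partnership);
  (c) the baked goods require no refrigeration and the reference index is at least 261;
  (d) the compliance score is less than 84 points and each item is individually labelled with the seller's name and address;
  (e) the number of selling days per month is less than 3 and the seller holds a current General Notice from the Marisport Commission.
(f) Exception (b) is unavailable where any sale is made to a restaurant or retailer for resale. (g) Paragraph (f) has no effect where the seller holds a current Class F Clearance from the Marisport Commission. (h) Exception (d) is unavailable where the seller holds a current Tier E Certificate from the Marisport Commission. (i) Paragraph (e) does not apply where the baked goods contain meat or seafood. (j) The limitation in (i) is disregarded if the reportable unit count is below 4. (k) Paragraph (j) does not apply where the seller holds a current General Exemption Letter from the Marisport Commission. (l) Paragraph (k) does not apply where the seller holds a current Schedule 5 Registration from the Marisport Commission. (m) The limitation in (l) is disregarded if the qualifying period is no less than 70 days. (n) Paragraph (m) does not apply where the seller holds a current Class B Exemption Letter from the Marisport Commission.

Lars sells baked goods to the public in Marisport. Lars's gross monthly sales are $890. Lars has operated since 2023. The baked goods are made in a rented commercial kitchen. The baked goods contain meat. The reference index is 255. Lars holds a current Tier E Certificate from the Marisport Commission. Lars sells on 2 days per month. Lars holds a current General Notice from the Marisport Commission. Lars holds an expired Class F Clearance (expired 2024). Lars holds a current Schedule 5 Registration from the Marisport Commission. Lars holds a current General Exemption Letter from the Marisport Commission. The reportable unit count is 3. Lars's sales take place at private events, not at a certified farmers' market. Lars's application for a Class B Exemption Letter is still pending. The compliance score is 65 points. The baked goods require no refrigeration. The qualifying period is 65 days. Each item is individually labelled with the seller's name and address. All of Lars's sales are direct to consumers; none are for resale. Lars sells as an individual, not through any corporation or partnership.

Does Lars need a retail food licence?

No — exception (e) applies; Lars is not required to hold a retail food licence.

Exception (a) requires that all sales take place at a certified farmers' market; but sales are at private events, not a certified farmers' market, so (a) is unavailable.
Exception (b) does not apply: the baked goods are made in a commercial kitchen, not a home kitchen.
Exception (c) fails — the reference index is 255, short of 261.
Exception (d): the compliance score is 65 points, less than the 84 points limit; items are individually labelled — every condition holds. But applying paragraph (h): (h) operates against (d): a current Tier E Certificate is held. So (d) is unavailable.
Exception (e) is satisfied on its face — the number of selling days per month is 2, less than the 3 limit; a current General Notice is held. Under paragraphs (i)–(n): (i) applies (the baked goods contain meat), but is overridden by (j): (j) operates against (i): the reportable unit count is 3, below the 4 limit. (k) would limit (j) — a current General Exemption Letter is held — but (l) sets (k) aside: (l) operates against (k): a current Schedule 5 Registration is held. (m) is not triggered (the qualifying period is 65 days, short of 70 days), so (l) stands. So (e) applies.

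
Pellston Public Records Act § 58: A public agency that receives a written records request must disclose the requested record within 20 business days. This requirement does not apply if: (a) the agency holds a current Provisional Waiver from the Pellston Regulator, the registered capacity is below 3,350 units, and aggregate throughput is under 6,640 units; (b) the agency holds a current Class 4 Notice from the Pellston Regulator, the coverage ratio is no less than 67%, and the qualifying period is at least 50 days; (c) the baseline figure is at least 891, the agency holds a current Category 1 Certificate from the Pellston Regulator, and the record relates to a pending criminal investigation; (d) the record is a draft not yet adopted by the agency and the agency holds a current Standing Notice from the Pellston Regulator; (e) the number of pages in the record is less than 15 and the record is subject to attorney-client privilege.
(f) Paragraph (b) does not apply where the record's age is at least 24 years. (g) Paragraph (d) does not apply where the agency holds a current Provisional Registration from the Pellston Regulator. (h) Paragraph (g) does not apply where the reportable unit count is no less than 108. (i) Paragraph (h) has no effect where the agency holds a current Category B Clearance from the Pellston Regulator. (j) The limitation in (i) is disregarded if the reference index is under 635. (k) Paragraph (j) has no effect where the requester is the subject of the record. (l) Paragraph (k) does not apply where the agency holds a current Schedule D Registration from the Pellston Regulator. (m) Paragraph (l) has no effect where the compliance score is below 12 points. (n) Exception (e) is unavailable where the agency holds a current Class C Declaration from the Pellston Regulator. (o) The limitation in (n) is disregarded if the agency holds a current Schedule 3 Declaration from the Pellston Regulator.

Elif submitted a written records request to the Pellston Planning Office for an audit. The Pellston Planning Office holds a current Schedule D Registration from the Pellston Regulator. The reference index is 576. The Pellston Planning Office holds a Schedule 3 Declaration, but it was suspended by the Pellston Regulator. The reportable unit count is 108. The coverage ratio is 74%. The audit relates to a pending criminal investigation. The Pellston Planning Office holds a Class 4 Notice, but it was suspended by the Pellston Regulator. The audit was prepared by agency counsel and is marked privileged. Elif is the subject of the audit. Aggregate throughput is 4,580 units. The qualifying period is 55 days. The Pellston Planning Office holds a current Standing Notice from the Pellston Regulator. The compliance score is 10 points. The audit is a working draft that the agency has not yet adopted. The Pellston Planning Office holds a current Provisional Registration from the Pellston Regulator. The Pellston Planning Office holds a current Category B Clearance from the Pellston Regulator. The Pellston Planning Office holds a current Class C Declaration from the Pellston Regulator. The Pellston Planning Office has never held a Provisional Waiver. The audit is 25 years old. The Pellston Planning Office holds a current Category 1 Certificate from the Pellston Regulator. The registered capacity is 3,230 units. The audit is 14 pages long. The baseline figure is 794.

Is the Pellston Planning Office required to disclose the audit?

Yes — the Pellston Planning Office must disclose the audit.

Exception (a) does not apply: there is no Provisional Waiver in force.
Exception (b) requires that the agency holds a current Class 4 Notice from the Pellston Regulator; but the Class 4 Notice is not current, so (b) is unavailable.
Exception (c) fails — the baseline figure is 794, short of 891.
Exception (d): the audit is an unadopted draft; a current Standing Notice is held — every condition holds. But applying paragraphs (g)–(m): (g) operates against (d): a current Provisional Registration is held. (h) applies (the reportable unit count is 108, meeting the 108 threshold), but is set aside by (i): (i) operates against (h): a current Category B Clearance is held. (j) would limit (i) — the reference index is 576, under the 635 limit — but (k) sets (j) aside: (k) operates against (j): Elif is the subject of the audit. (l) applies (a current Schedule D Registration is held), but is set aside by (m): (m) operates against (l): the compliance score is 10 points, below the 12 points limit. So (d) is unavailable.
Exception (e): the number of pages in the record is 14, less than the 15 limit; the audit is privileged — every condition holds. But: (n) operates against (e): a current Class C Declaration is held. (o) is not engaged (the Schedule 3 Declaration is not current), so (n) stands. Exception (e) does not apply.
No exception displaces § 58.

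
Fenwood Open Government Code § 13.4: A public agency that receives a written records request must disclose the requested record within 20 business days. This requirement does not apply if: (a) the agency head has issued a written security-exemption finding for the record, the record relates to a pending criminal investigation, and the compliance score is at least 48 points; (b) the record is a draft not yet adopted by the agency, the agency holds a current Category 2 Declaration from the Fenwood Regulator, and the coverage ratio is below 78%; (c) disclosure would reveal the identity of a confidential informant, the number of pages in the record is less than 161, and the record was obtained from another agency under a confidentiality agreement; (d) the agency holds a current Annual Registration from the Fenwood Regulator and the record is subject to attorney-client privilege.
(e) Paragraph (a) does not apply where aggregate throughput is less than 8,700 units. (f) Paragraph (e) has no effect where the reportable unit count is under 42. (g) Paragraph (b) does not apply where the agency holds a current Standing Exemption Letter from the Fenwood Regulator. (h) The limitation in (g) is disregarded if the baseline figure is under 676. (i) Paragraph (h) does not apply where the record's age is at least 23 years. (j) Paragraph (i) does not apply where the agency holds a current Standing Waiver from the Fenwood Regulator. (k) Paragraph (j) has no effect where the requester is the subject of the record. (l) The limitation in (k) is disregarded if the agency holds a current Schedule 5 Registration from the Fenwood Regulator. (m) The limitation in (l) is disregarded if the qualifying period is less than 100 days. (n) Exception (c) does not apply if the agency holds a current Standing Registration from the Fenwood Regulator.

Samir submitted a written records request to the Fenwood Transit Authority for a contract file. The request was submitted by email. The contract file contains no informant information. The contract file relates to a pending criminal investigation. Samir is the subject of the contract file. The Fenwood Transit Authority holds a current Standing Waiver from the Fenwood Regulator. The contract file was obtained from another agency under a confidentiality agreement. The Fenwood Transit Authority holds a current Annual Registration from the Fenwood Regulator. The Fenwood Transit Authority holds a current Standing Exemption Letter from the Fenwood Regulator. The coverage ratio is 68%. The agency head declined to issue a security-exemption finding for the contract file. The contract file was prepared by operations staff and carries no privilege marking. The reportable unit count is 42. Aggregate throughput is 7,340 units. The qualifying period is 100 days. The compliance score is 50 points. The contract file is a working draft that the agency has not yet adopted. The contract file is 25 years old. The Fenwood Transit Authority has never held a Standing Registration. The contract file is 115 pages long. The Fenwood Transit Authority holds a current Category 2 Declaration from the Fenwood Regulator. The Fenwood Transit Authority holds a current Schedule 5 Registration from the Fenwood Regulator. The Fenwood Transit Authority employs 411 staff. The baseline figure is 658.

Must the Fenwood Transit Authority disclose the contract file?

Exception (a) requires that the agency head has issued a written security-exemption finding for the record; but the agency head declined to issue a security-exemption finding, so (a) is unavailable.
Exception (b)'s conditions are all satisfied: the contract file is an unadopted draft; a current Category 2 Declaration is held; the coverage ratio is 68%, below the 78% limit. Under paragraphs (g)–(m): (g) would limit (b) — a current Standing Exemption Letter is held — but (h) sets (g) aside: (h) operates against (g): the baseline figure is 658, under the 676 limit. (i) operates (the record's age is 25 years, meeting the 23 years threshold), but is set aside by (j): (j) operates against (i): a current Standing Waiver is held. (k) would limit (j) — Samir is the subject of the contract file — but (l) sets (k) aside: (l) applies — a current Schedule 5 Registration is held. (m), which would lift (l), does not operate here — the qualifying period is 100 days, not less than 100 days. Exception (b) stands.
Exception (c) requires that disclosure would reveal the identity of a confidential informant; but the contract file contains no informant information, so (c) is unavailable.
Exception (d) does not apply: the contract file carries no privilege marking.

No — exception (b) applies; the Fenwood Transit Authority is not required to disclose the contract file.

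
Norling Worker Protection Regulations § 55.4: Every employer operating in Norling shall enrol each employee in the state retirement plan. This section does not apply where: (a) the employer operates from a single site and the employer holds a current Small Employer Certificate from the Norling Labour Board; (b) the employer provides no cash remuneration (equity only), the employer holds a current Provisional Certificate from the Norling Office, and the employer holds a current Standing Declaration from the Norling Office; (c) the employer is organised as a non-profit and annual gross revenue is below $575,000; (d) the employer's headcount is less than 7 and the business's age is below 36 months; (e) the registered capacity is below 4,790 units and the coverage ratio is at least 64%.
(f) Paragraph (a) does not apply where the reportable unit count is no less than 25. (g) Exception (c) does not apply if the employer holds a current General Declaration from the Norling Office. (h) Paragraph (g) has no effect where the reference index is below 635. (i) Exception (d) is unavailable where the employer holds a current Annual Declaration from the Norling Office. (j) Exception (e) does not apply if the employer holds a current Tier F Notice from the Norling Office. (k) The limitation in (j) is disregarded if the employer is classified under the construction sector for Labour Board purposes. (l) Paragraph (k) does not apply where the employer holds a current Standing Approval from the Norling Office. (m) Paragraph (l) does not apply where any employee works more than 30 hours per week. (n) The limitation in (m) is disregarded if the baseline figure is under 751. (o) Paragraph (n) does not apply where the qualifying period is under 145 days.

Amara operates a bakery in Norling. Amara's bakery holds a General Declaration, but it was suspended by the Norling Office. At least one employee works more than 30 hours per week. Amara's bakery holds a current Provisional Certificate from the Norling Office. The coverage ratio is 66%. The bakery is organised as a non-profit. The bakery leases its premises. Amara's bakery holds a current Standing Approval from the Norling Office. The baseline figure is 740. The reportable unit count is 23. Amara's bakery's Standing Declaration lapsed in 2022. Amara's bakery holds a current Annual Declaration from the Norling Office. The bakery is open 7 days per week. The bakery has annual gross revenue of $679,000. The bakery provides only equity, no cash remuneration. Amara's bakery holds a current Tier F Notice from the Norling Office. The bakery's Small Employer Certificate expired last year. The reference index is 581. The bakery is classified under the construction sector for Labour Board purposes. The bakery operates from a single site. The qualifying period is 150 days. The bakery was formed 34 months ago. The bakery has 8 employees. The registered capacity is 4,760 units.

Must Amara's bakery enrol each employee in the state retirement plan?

Exception (a) fails — the Small Employer Certificate has expired.
Exception (b) fails — no current Standing Declaration is held.
Exception (c) requires that annual gross revenue is below $575,000; but annual gross revenue is $679,000, not below $575,000, so (c) is unavailable.
Exception (d) fails — the employer's headcount is 8, not less than 7.
Exception (e): the registered capacity is 4,760 units, below the 4,790 units limit; the coverage ratio is 66%, meeting the 64% threshold — every condition holds. However, paragraphs (j)–(o) must be considered: (j) is triggered — a current Tier F Notice is held. (k) would limit (j) — the bakery is classified under the construction sector — but (l) sets (k) aside: (l) operates — a current Standing Approval is held. (m) would limit (l) — at least one employee exceeds 30 hours/week — but (n) sets (m) aside: (n) operates — the baseline figure is 740, under the 751 limit. (o), which would lift (n), does not operate here — the qualifying period is 150 days, not under 145 days. So (e) is unavailable.
No exception applies. The general rule governs.

Yes — Amara's bakery must enrol each employee in the state retirement plan.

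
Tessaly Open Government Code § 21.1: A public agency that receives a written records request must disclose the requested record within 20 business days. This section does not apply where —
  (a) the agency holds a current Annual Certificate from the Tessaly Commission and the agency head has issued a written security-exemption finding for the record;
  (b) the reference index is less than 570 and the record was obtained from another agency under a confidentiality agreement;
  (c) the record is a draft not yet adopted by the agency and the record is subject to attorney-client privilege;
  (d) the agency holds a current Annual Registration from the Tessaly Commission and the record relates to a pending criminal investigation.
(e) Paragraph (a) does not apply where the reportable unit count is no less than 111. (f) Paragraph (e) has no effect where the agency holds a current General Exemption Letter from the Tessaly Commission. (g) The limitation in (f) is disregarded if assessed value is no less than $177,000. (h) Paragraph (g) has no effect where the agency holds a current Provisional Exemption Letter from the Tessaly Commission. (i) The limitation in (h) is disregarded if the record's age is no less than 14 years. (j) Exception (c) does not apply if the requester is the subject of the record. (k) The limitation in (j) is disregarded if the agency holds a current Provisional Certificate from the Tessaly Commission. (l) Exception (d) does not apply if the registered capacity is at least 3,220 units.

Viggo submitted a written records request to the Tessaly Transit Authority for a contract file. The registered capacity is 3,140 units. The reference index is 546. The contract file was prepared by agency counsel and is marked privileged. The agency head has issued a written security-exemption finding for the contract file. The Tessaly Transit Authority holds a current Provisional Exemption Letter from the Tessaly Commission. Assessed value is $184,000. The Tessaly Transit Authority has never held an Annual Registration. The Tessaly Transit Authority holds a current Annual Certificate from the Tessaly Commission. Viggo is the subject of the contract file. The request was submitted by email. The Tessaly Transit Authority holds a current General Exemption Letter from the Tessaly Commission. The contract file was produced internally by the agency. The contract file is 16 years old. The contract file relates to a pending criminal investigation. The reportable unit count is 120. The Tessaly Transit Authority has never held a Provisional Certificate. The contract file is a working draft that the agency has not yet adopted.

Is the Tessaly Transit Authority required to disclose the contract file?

Yes — the Tessaly Transit Authority must disclose the contract file.

Exception (a): a current Annual Certificate is held; a written security-exemption finding has been issued — every condition holds. But: (e) operates against (a): the reportable unit count is 120, meeting the 111 threshold. (f) would limit (e) — a current General Exemption Letter is held — but (g) sets (f) aside: (g) operates against (f): assessed value is $184,000, meeting the $177,000 threshold. (h) applies (a current Provisional Exemption Letter is held), but is itself disapplied by (i): (i) operates against (h): the record's age is 16 years, meeting the 14 years threshold. (a) is therefore removed.
Exception (b) does not apply: the contract file was produced internally.
Exception (c): the contract file is an unadopted draft; the contract file is privileged — every condition holds. But: (j) operates against (c): Viggo is the subject of the contract file. (k) is inapplicable (there is no Provisional Certificate in force), so (j) stands. Exception (c) does not apply.
Exception (d) does not apply: the Annual Registration is not current.
Every exception is unavailable, so the rule governs.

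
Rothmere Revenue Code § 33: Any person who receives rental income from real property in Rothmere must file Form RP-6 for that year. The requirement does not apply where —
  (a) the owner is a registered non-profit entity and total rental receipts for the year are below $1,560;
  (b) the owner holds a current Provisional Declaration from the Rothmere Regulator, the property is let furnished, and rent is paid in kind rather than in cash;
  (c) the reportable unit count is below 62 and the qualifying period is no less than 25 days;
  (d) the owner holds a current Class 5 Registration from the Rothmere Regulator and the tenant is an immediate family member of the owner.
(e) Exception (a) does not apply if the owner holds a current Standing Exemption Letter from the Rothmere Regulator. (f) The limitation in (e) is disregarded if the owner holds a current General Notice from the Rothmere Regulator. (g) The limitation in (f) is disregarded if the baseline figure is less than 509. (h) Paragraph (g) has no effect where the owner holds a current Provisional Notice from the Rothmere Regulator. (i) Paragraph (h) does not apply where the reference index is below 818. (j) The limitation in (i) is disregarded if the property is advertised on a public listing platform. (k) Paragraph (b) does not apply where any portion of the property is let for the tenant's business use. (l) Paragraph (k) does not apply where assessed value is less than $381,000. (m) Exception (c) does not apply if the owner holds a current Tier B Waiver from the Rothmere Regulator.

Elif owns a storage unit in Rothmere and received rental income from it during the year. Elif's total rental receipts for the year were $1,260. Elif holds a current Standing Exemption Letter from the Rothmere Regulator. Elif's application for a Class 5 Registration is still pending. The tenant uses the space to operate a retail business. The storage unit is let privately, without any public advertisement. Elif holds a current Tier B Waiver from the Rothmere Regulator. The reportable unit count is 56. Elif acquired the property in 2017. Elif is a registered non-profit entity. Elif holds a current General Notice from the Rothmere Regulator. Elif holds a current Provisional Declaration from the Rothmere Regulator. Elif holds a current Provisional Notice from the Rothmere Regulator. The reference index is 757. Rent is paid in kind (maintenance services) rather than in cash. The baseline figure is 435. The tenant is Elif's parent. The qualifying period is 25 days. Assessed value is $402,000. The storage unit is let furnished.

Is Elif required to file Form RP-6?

All of (a)'s requirements are met (Elif is a registered non-profit; total rental receipts for the year are $1,260, below the $1,560 limit). But applying paragraphs (e)–(j): (e) operates against (a): a current Standing Exemption Letter is held. (f) would limit (e) — a current General Notice is held — but (g) sets (f) aside: (g) operates against (f): the baseline figure is 435, less than the 509 limit. (h) would limit (g) — a current Provisional Notice is held — but (i) sets (h) aside: (i) applies — the reference index is 757, below the 818 limit. (j), which would lift (i), does not operate here — the property is let privately without advertisement. So (a) is unavailable.
Exception (b): a current Provisional Declaration is held; the property is let furnished; rent is paid in kind — every condition holds. But applying paragraphs (k)–(l): (k) applies — the space is let for business use. (l), which would lift (k), is not engaged — assessed value is $402,000, not less than $381,000. So (b) is unavailable.
Exception (c) is satisfied on its face — the reportable unit count is 56, below the 62 limit; the qualifying period is 25 days, meeting the 25 days threshold. However, paragraph (m) must be considered: (m) operates — a current Tier B Waiver is held. Exception (c) does not apply.
Exception (d) does not apply: no current Class 5 Registration is held.
Every exception is unavailable, so the rule governs.

Yes — Elif must file Form RP-6.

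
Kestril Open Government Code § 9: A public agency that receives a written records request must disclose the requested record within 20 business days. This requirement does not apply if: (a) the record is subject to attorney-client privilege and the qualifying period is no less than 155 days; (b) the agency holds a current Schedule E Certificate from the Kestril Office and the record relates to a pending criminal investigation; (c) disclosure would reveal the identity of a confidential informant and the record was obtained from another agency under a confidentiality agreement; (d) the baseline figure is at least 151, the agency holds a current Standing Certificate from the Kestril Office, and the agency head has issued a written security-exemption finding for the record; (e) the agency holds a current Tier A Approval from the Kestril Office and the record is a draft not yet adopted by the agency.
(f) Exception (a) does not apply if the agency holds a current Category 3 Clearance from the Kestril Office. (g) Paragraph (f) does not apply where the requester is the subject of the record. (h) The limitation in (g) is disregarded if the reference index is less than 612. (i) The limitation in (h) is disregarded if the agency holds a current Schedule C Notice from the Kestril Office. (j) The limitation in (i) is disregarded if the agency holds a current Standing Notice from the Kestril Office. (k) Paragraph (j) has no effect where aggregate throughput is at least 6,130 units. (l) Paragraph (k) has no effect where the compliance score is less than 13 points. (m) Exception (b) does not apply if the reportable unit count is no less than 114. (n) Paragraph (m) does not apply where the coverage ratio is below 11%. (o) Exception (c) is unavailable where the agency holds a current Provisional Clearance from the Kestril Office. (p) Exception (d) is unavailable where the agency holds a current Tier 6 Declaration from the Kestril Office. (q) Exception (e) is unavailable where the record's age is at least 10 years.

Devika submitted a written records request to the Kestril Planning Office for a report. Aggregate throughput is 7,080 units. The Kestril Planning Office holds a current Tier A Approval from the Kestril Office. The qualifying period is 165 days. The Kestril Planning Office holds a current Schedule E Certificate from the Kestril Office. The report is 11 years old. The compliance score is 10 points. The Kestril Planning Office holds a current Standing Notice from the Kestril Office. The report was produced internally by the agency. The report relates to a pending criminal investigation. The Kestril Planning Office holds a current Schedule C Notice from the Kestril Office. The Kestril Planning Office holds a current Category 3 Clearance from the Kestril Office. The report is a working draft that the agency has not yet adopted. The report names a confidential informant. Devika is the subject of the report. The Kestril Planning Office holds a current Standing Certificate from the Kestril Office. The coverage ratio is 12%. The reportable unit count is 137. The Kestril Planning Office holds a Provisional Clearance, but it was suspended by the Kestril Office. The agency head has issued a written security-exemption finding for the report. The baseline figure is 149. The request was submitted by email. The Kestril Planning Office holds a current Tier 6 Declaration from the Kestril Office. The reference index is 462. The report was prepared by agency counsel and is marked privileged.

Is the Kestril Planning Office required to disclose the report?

Yes — the Kestril Planning Office must disclose the report.

Exception (a) is satisfied on its face — the report is privileged; the qualifying period is 165 days, meeting the 155 days threshold. But applying paragraphs (f)–(l): (f) operates against (a): a current Category 3 Clearance is held. (g) would limit (f) — Devika is the subject of the report — but (h) sets (g) aside: (h) is triggered — the reference index is 462, less than the 612 limit. (i) would limit (h) — a current Schedule C Notice is held — but (j) sets (i) aside: (j) is triggered — a current Standing Notice is held. (k) would limit (j) — aggregate throughput is 7,080 units, meeting the 6,130 units threshold — but (l) sets (k) aside: (l) operates against (k): the compliance score is 10 points, less than the 13 points limit. Exception (a) does not apply.
Exception (b): a current Schedule E Certificate is held; the report relates to a pending investigation — every condition holds. However, paragraphs (m)–(n) must be considered: (m) operates against (b): the reportable unit count is 137, meeting the 114 threshold. (n), which would lift (m), is not triggered — the coverage ratio is 12%, not below 11%. So (b) is unavailable.
Exception (c) fails — the report was produced internally.
Exception (d) does not apply: the baseline figure is 149, short of 151.
Exception (e): a current Tier A Approval is held; the report is an unadopted draft — every condition holds. But: (q) operates — the record's age is 11 years, meeting the 10 years threshold. So (e) is unavailable.
No exception applies. The general rule governs.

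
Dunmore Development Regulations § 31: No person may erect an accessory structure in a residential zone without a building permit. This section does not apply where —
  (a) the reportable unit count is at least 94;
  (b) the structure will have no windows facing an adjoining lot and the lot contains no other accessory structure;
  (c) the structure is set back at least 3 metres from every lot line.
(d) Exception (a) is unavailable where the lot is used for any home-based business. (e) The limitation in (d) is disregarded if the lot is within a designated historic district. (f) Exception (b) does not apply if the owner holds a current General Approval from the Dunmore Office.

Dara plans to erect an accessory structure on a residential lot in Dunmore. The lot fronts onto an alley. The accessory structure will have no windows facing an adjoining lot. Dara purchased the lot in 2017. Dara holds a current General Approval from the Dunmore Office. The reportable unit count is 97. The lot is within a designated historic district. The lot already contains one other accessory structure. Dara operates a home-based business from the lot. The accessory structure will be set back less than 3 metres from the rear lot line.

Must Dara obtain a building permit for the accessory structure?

No — exception (a) applies; Dara does not need a building permit.

All of (a)'s requirements are met (the reportable unit count is 97, meeting the 94 threshold). Under paragraphs (d)–(e): (d) would limit (a) — a home-based business operates on the lot — but (e) sets (d) aside: (e) applies — the lot is in a historic district. (a) remains available.
Exception (b) does not apply: the lot already has another accessory structure.
Exception (c) fails — the rear setback is under 3 m.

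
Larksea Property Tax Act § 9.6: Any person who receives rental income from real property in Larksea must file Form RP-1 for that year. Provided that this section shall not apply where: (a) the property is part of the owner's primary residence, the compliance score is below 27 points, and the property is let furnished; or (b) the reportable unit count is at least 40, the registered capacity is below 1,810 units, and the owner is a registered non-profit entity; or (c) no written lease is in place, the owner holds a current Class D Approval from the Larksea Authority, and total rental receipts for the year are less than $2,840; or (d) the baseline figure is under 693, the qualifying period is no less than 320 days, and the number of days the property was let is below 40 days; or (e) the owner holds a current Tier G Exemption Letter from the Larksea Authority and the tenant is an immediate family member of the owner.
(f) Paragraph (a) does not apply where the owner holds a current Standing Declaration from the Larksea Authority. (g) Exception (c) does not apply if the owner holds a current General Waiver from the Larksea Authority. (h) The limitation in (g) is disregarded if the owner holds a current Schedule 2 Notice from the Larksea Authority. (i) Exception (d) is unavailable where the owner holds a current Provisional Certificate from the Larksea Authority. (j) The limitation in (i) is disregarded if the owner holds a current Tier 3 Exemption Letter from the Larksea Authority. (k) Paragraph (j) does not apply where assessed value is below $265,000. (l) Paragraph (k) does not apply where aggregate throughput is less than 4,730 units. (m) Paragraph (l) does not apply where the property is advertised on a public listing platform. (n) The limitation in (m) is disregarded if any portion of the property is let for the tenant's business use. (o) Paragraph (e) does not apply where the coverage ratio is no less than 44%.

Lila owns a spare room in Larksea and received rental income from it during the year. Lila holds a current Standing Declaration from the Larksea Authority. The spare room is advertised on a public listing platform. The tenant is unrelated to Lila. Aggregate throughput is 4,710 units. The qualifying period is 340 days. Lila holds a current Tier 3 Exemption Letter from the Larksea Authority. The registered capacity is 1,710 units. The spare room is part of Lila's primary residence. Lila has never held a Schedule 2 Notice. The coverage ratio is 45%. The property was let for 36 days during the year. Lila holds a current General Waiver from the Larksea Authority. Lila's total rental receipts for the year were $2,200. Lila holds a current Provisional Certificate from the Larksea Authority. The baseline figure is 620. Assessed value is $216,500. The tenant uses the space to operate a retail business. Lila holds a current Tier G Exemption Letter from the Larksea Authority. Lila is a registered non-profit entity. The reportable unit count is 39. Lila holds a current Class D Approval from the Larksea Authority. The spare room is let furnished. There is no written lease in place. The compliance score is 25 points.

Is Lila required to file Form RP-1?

No — exception (d) applies; Lila is not required to file Form RP-1.

Exception (a)'s conditions are all satisfied: the spare room is part of the primary residence; the compliance score is 25 points, below the 27 points limit; the property is let furnished. But applying paragraph (f): (f) operates against (a): a current Standing Declaration is held. Exception (a) does not apply.
Exception (b) fails — the reportable unit count is 39, short of 40.
Exception (c)'s conditions are all satisfied: there is no written lease; a current Class D Approval is held; total rental receipts for the year are $2,200, less than the $2,840 limit. But: (g) operates against (c): a current General Waiver is held. (h) is not triggered (there is no Schedule 2 Notice in force), so (g) stands. Exception (c) does not apply.
All of (d)'s requirements are met (the baseline figure is 620, under the 693 limit; the qualifying period is 340 days, meeting the 320 days threshold; the number of days the property was let is 36 days, below the 40 days limit). Considering the limiting provisions: (i) would limit (d) — a current Provisional Certificate is held — but (j) sets (i) aside: (j) operates against (i): a current Tier 3 Exemption Letter is held. (k) would limit (j) — assessed value is $216,500, below the $265,000 limit — but (l) sets (k) aside: (l) operates against (k): aggregate throughput is 4,710 units, less than the 4,730 units limit. (m) would limit (l) — the property is publicly advertised — but (n) sets (m) aside: (n) operates against (m): the space is let for business use. Exception (d) stands.
Exception (e) requires that the tenant is an immediate family member of the owner; but the tenant is unrelated to the owner, so (e) is unavailable.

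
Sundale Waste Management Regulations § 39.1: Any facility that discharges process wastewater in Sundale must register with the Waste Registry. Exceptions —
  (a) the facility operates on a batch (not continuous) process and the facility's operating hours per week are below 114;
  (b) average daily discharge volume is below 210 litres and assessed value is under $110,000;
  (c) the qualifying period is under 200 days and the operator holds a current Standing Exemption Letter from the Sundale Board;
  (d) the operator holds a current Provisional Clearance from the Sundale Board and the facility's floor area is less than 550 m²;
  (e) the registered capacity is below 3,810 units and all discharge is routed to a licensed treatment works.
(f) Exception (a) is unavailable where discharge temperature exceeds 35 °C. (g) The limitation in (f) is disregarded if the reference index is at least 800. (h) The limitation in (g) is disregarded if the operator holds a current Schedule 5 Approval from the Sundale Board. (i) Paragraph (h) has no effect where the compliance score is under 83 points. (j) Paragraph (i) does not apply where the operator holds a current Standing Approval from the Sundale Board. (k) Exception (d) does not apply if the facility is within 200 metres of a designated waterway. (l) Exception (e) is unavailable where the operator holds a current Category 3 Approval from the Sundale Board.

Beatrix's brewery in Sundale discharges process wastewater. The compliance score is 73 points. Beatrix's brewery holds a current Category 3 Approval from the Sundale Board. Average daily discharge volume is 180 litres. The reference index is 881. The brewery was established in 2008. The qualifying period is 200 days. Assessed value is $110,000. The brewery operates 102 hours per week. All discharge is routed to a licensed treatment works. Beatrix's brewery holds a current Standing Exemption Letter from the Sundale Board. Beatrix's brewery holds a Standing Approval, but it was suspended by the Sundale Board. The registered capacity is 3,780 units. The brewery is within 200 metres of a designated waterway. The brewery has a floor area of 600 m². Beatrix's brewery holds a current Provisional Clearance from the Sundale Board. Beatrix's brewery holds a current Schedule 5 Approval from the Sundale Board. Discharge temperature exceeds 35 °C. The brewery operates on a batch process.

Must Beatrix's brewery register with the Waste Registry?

No — exception (a) applies; Beatrix's brewery is not required to register with the Waste Registry.

Exception (a)'s conditions are all satisfied: the facility operates on a batch process; the facility's operating hours per week are 102, below the 114 limit. Considering the limiting provisions: (f) is engaged (discharge temperature exceeds 35 °C), but is overridden by (g): (g) operates against (f): the reference index is 881, meeting the 800 threshold. (h) would limit (g) — a current Schedule 5 Approval is held — but (i) sets (h) aside: (i) operates against (h): the compliance score is 73 points, under the 83 points limit. (j) is not engaged (the Standing Approval is not current), so (i) stands. So (a) applies.
Exception (b) requires that assessed value is under $110,000; but assessed value is $110,000, not under $110,000, so (b) is unavailable.
Exception (c) does not apply: the qualifying period is 200 days, not under 200 days.
Exception (d) fails — the facility's floor area is 600 m², not less than 550 m².
Exception (e): the registered capacity is 3,780 units, below the 3,810 units limit; discharge is routed to a licensed treatment works — every condition holds. Turning to paragraph (l): (l) is triggered — a current Category 3 Approval is held. (e) is therefore removed.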